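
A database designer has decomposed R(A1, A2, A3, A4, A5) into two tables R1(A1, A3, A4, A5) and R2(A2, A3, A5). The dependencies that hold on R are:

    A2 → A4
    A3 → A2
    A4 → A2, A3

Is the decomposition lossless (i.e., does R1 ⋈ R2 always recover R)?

Yes

Common attributes: R1 ∩ R2 = {A3, A5}.
Closure of {A3, A5}: A3 → A2 applies, adding A2; A2 → A4 applies, adding A4. So (A3, A5)⁺ = {A2, A3, A4, A5}.
This closure contains every attribute of R2, so R1 ∩ R2 → R2. The join is lossless.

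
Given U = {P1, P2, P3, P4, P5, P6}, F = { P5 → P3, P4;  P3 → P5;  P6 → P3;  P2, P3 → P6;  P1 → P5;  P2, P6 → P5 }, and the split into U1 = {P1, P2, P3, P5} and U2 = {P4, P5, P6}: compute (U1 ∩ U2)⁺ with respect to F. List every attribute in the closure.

U1 ∩ U2 = {P5}.
P5 → P3, P4 applies, adding P3, P4
Closure: {P3, P4, P5}.

P3, P4, P5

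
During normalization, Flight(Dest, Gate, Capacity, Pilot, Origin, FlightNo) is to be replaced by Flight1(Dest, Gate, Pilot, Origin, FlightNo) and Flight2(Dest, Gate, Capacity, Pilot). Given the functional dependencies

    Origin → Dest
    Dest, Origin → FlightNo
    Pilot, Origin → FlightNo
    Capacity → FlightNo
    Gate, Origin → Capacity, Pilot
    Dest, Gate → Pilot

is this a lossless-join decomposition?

No

Common attributes: Flight1 ∩ Flight2 = {Dest, Gate, Pilot}.
No dependency enlarges {Dest, Gate, Pilot}, so (Dest, Gate, Pilot)⁺ = {Dest, Gate, Pilot}.
The closure contains neither all of Flight1 = {Dest, Gate, Pilot, Origin, FlightNo} nor all of Flight2 = {Dest, Gate, Capacity, Pilot}, so the common attributes are not a superkey of either fragment. The join is lossy.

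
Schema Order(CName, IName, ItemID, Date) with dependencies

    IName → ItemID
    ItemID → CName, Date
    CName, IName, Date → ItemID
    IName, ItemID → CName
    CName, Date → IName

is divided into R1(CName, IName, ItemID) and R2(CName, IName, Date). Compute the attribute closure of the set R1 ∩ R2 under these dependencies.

CName, IName, ItemID, Date

R1 ∩ R2 = {CName, IName}.
IName → ItemID applies, adding ItemID
ItemID → CName, Date applies, adding Date
Closure: {CName, IName, ItemID, Date}.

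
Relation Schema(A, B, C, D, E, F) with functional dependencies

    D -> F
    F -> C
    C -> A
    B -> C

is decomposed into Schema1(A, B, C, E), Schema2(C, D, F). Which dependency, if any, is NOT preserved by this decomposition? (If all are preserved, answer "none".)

D → F lies within Schema2.
F → C lies within Schema2.
C → A lies within Schema1.
B → C lies within Schema1.
Every dependency is enforceable on the fragments, so the decomposition is dependency-preserving.

none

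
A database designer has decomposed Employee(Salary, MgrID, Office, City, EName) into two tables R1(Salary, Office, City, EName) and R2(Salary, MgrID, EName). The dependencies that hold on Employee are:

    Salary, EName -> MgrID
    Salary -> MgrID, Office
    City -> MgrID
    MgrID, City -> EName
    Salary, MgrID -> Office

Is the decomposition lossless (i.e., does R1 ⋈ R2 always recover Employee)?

Yes

Common attributes: R1 ∩ R2 = {Salary, EName}.
Closure of {Salary, EName}: Salary, EName → MgrID applies, adding MgrID; Salary → MgrID, Office applies, adding Office. So (Salary, EName)⁺ = {Salary, MgrID, Office, EName}.
This closure contains every attribute of R2, so R1 ∩ R2 → R2. The join is lossless.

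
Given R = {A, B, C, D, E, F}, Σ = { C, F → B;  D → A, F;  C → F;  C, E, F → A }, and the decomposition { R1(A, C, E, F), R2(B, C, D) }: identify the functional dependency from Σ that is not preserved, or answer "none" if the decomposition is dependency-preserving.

Check D → A, F: no single fragment contains all of {A, D, F}, and the restricted closure of {D} across the fragments never reaches {A, F}.
C, F → B is preserved.
C → F is preserved.
C, E, F → A is preserved.

D → A, F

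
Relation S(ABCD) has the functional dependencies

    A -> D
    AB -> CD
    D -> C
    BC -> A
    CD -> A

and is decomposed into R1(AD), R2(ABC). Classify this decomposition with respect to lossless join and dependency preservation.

Lossless test: (A)⁺ = {ACD}, which contains all of one fragment — lossless.
Dependency preservation: AB → CD; D → C; CD → A are not contained in any single fragment, but the restricted closure of each left-hand side across the fragments still reaches the right-hand side; the remaining FDs each lie inside some fragment. All dependencies are preserved.

lossless and dependency-preserving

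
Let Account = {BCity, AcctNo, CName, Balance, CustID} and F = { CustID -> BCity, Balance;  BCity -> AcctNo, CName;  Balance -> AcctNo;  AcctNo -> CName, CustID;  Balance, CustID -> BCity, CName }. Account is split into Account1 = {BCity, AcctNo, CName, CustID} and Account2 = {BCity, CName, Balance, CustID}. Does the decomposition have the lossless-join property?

Common attributes: Account1 ∩ Account2 = {BCity, CName, CustID}.
Closure of {BCity, CName, CustID}: CustID → BCity, Balance applies, adding Balance; BCity → AcctNo, CName applies, adding AcctNo. So (BCity, CName, CustID)⁺ = {BCity, AcctNo, CName, Balance, CustID}.
This closure contains every attribute of Account1, so Account1 ∩ Account2 → Account1. The join is lossless.

Yes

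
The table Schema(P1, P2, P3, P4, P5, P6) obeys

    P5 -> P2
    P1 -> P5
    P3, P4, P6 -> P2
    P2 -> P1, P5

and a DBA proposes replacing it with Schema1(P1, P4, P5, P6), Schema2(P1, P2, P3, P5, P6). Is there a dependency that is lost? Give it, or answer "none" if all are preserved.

Check P3, P4, P6 → P2: no single fragment contains all of {P2, P3, P4, P6}, and the restricted closure of {P3, P4, P6} across the fragments never reaches {P2}.
P5 → P2 is preserved.
P1 → P5 is preserved.
P2 → P1, P5 is preserved.

P3, P4, P6 -> P2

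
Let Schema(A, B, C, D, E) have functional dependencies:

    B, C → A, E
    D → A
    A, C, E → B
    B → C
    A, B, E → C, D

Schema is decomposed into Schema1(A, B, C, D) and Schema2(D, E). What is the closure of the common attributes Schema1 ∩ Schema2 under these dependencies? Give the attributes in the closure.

Schema1 ∩ Schema2 = {D}.
D → A applies, adding A
Closure: {A, D}.

A, D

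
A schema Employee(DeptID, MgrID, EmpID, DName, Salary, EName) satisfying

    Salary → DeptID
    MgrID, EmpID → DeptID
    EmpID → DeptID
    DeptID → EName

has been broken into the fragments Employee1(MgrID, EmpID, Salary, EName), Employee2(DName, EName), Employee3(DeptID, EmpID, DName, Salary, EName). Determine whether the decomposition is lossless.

No

Chase test. Columns are DeptID, MgrID, EmpID, DName, Salary, EName; row i has aⱼ where attribute j ∈ Employeei, else bᵢⱼ.
Initial tableau (one row per fragment):
  row 1: b11 a2 a3 b14 a5 a6
  row 2: b21 b22 b23 a4 b25 a6
  row 3: a1 b32 a3 a4 a5 a6
Rows 1 and 3 agree on Salary; apply Salary→DeptID and equate their DeptID entries.
No row becomes fully distinguished — the join is lossy.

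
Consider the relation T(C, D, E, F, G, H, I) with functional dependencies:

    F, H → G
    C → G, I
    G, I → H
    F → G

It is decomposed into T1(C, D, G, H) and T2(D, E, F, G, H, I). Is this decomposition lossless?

Common attributes: T1 ∩ T2 = {D, G, H}.
No dependency enlarges {D, G, H}, so (D, G, H)⁺ = {D, G, H}.
The closure contains neither all of T1 = {C, D, G, H} nor all of T2 = {D, E, F, G, H, I}, so the common attributes are not a superkey of either fragment. The join is lossy.

No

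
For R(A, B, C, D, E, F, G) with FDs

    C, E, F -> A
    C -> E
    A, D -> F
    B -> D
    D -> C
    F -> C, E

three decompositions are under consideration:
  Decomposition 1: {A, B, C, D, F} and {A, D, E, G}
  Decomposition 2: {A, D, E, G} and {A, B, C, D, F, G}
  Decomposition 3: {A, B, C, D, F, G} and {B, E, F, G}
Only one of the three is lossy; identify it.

Decomposition 1

Decomposition 1: common = {A, D}, closure = {A, C, D, E, F} → lossy.
Decomposition 2: common = {A, D, G}, closure = {A, C, D, E, F, G} → lossless.
Decomposition 3: common = {B, F, G}, closure = {A, B, C, D, E, F, G} → lossless.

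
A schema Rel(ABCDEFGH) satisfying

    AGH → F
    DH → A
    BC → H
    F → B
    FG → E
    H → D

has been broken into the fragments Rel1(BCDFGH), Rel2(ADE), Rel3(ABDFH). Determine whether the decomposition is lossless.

No

Chase test. Columns are ABCDEFGH; row i has aⱼ where attribute j ∈ Reli, else bᵢⱼ.
Initial tableau (one row per fragment):
  row 1: b11 a2 a3 a4 b15 a6 a7 a8
  row 2: a1 b22 b23 a4 a5 b26 b27 b28
  row 3: a1 a2 b33 a4 b35 a6 b37 a8
Rows 1 and 3 agree on DH; apply DH→A and equate their A entries.
No row becomes fully distinguished — the join is lossy.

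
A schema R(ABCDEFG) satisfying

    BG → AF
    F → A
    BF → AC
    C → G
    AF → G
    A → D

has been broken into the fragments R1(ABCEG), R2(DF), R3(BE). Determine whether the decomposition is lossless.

No

Chase test. Columns are ABCDEFG; row i has aⱼ where attribute j ∈ Ri, else bᵢⱼ.
Initial tableau (one row per fragment):
  row 1: a1 a2 a3 b14 a5 b16 a7
  row 2: b21 b22 b23 a4 b25 a6 b27
  row 3: b31 a2 b33 b34 a5 b36 b37
No row becomes fully distinguished — the join is lossy.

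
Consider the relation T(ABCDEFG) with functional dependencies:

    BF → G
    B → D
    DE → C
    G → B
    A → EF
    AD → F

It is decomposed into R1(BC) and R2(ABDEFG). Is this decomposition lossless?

No

Common attributes: R1 ∩ R2 = {B}.
Closure of {B}: B → D applies, adding D. So (B)⁺ = {BD}.
The closure contains neither all of R1 = {BC} nor all of R2 = {ABDEFG}, so the common attributes are not a superkey of either fragment. The join is lossy.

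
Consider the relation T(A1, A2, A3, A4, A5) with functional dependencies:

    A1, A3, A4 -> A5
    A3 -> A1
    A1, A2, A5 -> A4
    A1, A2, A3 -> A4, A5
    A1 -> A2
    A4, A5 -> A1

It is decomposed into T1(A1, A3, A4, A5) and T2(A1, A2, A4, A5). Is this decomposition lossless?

Yes

Common attributes: T1 ∩ T2 = {A1, A4, A5}.
Closure of {A1, A4, A5}: A1 → A2 applies, adding A2. So (A1, A4, A5)⁺ = {A1, A2, A4, A5}.
This closure contains every attribute of T2, so T1 ∩ T2 → T2. The join is lossless.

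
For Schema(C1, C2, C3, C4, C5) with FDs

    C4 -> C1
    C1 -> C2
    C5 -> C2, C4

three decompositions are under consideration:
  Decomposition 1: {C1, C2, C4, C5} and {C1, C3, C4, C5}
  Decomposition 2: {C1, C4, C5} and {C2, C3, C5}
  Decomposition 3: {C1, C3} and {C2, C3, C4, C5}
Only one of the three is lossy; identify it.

Decomposition 3

Decomposition 1: common = {C1, C4, C5}, closure = {C1, C2, C4, C5} → lossless.
Decomposition 2: common = {C5}, closure = {C1, C2, C4, C5} → lossless.
Decomposition 3: common = {C3}, closure = {C3} → lossy.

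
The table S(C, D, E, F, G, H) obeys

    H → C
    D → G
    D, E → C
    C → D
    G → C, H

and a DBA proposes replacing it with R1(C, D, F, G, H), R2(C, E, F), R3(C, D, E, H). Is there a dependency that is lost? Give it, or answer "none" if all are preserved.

H → C lies within R1.
D → G lies within R1.
D, E → C lies within R3.
C → D lies within R1.
G → C, H lies within R1.
Every dependency is enforceable on the fragments, so the decomposition is dependency-preserving.

none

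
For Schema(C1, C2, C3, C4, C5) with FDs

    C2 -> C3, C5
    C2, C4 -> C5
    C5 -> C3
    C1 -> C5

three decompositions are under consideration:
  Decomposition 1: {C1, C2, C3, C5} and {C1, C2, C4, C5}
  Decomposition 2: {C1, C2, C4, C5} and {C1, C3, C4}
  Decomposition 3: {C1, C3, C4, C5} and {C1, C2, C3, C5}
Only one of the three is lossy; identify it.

Decomposition 3

Decomposition 1: common = {C1, C2, C5}, closure = {C1, C2, C3, C5} → lossless.
Decomposition 2: common = {C1, C4}, closure = {C1, C3, C4, C5} → lossless.
Decomposition 3: common = {C1, C3, C5}, closure = {C1, C3, C5} → lossy.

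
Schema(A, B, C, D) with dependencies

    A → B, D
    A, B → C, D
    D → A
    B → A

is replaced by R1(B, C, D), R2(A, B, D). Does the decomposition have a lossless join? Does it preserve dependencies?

lossless and dependency-preserving

Lossless test: (B, D)⁺ = {A, B, C, D}, which contains all of one fragment — lossless.
Dependency preservation: A, B → C, D is not contained in any single fragment, but the restricted closure of its left-hand side across the fragments still reaches the right-hand side; the remaining FDs each lie inside some fragment. All dependencies are preserved.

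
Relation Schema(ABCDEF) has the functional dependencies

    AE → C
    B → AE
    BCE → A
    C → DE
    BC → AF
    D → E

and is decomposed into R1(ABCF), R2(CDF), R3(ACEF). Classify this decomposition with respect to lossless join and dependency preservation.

Lossless test (chase): Rows 1 and 2 agree on C; apply C→DE and equate their DE entries. Rows 1 and 3 agree on C; apply C→DE and equate their DE entries. Row 1 is now all distinguished symbols — the join is lossless.
Dependency preservation: the restricted closure of {D} across the fragments never reaches {E}, so D → E cannot be enforced without a join — not preserved.

lossless but not dependency-preserving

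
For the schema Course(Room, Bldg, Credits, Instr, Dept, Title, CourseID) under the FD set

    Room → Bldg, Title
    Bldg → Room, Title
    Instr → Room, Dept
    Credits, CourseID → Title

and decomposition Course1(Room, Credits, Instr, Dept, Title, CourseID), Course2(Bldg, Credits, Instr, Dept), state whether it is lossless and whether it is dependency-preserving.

lossless but not dependency-preserving

Lossless test: (Credits, Instr, Dept)⁺ = {Room, Bldg, Credits, Instr, Dept, Title}, which contains all of one fragment — lossless.
Dependency preservation: the restricted closure of {Room} across the fragments never reaches {Bldg, Title}, so Room → Bldg, Title cannot be enforced without a join — not preserved.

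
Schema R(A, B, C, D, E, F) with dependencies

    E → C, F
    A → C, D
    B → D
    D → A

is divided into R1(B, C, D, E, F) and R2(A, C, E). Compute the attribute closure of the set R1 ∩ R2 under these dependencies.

C, E, F

R1 ∩ R2 = {C, E}.
E → C, F applies, adding F
Closure: {C, E, F}.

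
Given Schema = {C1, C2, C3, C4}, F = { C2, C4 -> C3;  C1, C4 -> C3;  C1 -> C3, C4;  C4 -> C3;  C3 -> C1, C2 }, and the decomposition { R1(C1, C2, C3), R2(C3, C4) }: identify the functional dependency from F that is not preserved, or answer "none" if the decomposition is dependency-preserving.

C2, C4 → C3: restricted closure across fragments reaches C3.
C1, C4 → C3: restricted closure across fragments reaches C3.
C1 → C3, C4: restricted closure across fragments reaches C3, C4.
C4 → C3 lies within R2.
C3 → C1, C2 lies within R1.
Every dependency is enforceable on the fragments, so the decomposition is dependency-preserving.

none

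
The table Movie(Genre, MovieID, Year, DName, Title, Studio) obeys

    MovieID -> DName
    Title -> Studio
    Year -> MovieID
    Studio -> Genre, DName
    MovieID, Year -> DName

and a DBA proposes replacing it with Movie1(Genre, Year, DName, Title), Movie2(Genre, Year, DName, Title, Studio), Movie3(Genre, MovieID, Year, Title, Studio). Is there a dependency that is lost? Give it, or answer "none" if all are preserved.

MovieID -> DName

Check MovieID → DName: no single fragment contains all of {MovieID, DName}, and the restricted closure of {MovieID} across the fragments never reaches {DName}.
Title → Studio is preserved.
Year → MovieID is preserved.
Studio → Genre, DName is preserved.
MovieID, Year → DName is preserved.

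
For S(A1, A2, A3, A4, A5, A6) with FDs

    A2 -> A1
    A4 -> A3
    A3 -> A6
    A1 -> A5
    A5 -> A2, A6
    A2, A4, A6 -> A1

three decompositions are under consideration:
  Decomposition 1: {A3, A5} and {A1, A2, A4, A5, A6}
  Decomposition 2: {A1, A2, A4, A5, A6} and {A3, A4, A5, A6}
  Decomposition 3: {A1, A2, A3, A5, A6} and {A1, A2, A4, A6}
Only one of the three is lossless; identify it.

Decomposition 2

Decomposition 1: common = {A5}, closure = {A1, A2, A5, A6} → lossy.
Decomposition 2: common = {A4, A5, A6}, closure = {A1, A2, A3, A4, A5, A6} → lossless.
Decomposition 3: common = {A1, A2, A6}, closure = {A1, A2, A5, A6} → lossy.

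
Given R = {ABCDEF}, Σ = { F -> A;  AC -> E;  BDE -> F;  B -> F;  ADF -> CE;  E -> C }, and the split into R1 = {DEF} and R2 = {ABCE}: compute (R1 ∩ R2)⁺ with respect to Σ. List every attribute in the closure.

R1 ∩ R2 = {E}.
E → C applies, adding C
Closure: {CE}.

CE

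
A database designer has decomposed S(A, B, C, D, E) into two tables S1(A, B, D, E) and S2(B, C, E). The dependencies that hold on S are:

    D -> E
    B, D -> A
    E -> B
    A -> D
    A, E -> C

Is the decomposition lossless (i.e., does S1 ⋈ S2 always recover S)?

Common attributes: S1 ∩ S2 = {B, E}.
No dependency enlarges {B, E}, so (B, E)⁺ = {B, E}.
The closure contains neither all of S1 = {A, B, D, E} nor all of S2 = {B, C, E}, so the common attributes are not a superkey of either fragment. The join is lossy.

No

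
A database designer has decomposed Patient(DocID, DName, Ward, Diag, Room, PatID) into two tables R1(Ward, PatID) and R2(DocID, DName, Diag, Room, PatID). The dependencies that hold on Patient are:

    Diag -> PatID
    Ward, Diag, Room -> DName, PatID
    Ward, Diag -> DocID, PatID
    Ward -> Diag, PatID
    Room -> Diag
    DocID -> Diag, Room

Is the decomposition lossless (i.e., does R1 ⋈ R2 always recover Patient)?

No

Common attributes: R1 ∩ R2 = {PatID}.
No dependency enlarges {PatID}, so (PatID)⁺ = {PatID}.
The closure contains neither all of R1 = {Ward, PatID} nor all of R2 = {DocID, DName, Diag, Room, PatID}, so the common attributes are not a superkey of either fragment. The join is lossy.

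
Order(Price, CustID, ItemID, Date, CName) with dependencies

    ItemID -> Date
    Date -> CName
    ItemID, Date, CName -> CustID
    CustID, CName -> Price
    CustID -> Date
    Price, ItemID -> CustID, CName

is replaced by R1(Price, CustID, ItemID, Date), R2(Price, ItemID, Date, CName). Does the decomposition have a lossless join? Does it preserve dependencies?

Lossless test: (Price, ItemID, Date)⁺ = {Price, CustID, ItemID, Date, CName}, which contains all of one fragment — lossless.
Dependency preservation: ItemID, Date, CName → CustID; CustID, CName → Price; Price, ItemID → CustID, CName are not contained in any single fragment, but the restricted closure of each left-hand side across the fragments still reaches the right-hand side; the remaining FDs each lie inside some fragment. All dependencies are preserved.

lossless and dependency-preserving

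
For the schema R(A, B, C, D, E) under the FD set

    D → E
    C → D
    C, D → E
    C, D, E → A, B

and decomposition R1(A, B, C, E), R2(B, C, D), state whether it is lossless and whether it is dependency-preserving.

Lossless test: (B, C)⁺ = {A, B, C, D, E}, which contains all of one fragment — lossless.
Dependency preservation: the restricted closure of {D} across the fragments never reaches {E}, so D → E cannot be enforced without a join — not preserved.

lossless but not dependency-preserving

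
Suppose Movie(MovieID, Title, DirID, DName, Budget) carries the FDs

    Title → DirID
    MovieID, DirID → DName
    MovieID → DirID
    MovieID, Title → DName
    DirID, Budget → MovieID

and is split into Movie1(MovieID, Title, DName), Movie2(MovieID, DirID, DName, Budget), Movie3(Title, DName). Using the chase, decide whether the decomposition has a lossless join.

Chase test. Columns are MovieID, Title, DirID, DName, Budget; row i has aⱼ where attribute j ∈ Moviei, else bᵢⱼ.
Initial tableau (one row per fragment):
  row 1: a1 a2 b13 a4 b15
  row 2: a1 b22 a3 a4 a5
  row 3: b31 a2 b33 a4 b35
Rows 1 and 3 agree on Title; apply Title→DirID and equate their DirID entries.
Rows 1 and 2 agree on MovieID; apply MovieID→DirID and equate their DirID entries.
No row becomes fully distinguished — the join is lossy.

No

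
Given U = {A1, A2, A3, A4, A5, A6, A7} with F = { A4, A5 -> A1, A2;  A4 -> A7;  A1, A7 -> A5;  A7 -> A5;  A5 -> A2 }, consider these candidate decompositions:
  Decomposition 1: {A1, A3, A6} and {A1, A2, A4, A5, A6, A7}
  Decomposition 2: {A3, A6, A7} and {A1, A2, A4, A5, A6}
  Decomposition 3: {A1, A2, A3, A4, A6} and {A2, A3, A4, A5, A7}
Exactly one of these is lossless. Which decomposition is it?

Decomposition 1: common = {A1, A6}, closure = {A1, A6} → lossy.
Decomposition 2: common = {A6}, closure = {A6} → lossy.
Decomposition 3: common = {A2, A3, A4}, closure = {A1, A2, A3, A4, A5, A7} → lossless.

Decomposition 3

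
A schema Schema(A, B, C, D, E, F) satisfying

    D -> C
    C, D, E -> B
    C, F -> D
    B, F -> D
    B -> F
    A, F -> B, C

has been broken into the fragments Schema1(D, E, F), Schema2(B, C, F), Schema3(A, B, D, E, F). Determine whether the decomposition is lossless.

Yes

Chase test. Columns are A, B, C, D, E, F; row i has aⱼ where attribute j ∈ Schemai, else bᵢⱼ.
Initial tableau (one row per fragment):
  row 1: b11 b12 b13 a4 a5 a6
  row 2: b21 a2 a3 b24 b25 a6
  row 3: a1 a2 b33 a4 a5 a6
Rows 1 and 3 agree on D; apply D→C and equate their C entries.
Rows 1 and 3 agree on C, D, E; apply C, D, E→B and equate their B entries.
Rows 1 and 2 agree on B, F; apply B, F→D and equate their D entries.
Rows 1 and 2 agree on D; apply D→C and equate their C entries.
Row 3 is now all distinguished symbols — the join is lossless.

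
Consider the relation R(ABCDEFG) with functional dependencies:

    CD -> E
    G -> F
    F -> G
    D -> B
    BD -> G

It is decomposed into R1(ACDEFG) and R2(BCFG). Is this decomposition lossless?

Common attributes: R1 ∩ R2 = {CFG}.
No dependency enlarges {CFG}, so (CFG)⁺ = {CFG}.
The closure contains neither all of R1 = {ACDEFG} nor all of R2 = {BCFG}, so the common attributes are not a superkey of either fragment. The join is lossy.

No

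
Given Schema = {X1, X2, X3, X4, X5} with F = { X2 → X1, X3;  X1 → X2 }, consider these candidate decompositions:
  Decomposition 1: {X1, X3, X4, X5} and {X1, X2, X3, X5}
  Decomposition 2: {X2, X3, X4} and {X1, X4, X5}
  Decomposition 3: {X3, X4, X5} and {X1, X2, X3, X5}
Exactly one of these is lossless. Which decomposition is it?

Decomposition 1: common = {X1, X3, X5}, closure = {X1, X2, X3, X5} → lossless.
Decomposition 2: common = {X4}, closure = {X4} → lossy.
Decomposition 3: common = {X3, X5}, closure = {X3, X5} → lossy.

Decomposition 1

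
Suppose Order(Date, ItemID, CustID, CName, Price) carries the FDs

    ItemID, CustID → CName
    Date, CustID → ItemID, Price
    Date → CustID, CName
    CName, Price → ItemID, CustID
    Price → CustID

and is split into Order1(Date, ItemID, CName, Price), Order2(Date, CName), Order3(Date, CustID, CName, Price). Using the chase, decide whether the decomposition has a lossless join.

Yes

Chase test. Columns are Date, ItemID, CustID, CName, Price; row i has aⱼ where attribute j ∈ Orderi, else bᵢⱼ.
Initial tableau (one row per fragment):
  row 1: a1 a2 b13 a4 a5
  row 2: a1 b22 b23 a4 b25
  row 3: a1 b32 a3 a4 a5
Rows 1 and 2 agree on Date; apply Date→CustID, CName and equate their CustID, CName entries.
Rows 1 and 3 agree on Date; apply Date→CustID, CName and equate their CustID, CName entries.
Rows 1 and 3 agree on CName, Price; apply CName, Price→ItemID, CustID and equate their ItemID, CustID entries.
Rows 1 and 2 agree on Date, CustID; apply Date, CustID→ItemID, Price and equate their ItemID, Price entries.
Row 1 is now all distinguished symbols — the join is lossless.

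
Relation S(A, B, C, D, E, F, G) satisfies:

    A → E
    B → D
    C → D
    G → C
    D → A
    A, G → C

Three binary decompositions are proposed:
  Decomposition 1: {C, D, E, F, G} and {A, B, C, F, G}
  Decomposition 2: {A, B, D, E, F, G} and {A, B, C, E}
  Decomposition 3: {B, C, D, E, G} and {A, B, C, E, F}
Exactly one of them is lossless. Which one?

Decomposition 1

Decomposition 1: common = {C, F, G}, closure = {A, C, D, E, F, G} → lossless.
Decomposition 2: common = {A, B, E}, closure = {A, B, D, E} → lossy.
Decomposition 3: common = {B, C, E}, closure = {A, B, C, D, E} → lossy.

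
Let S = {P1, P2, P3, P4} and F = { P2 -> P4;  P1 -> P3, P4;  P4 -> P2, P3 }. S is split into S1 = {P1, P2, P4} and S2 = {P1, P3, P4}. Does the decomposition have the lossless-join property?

Common attributes: S1 ∩ S2 = {P1, P4}.
Closure of {P1, P4}: P1 → P3, P4 applies, adding P3; P4 → P2, P3 applies, adding P2. So (P1, P4)⁺ = {P1, P2, P3, P4}.
This closure contains every attribute of S1, so S1 ∩ S2 → S1. The join is lossless.

Yes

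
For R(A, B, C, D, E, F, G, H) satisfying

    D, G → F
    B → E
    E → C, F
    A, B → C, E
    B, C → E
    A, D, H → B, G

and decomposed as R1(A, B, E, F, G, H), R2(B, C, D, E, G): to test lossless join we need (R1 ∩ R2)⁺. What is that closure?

B, C, E, F, G

R1 ∩ R2 = {B, E, G}.
E → C, F applies, adding C, F
Closure: {B, C, E, F, G}.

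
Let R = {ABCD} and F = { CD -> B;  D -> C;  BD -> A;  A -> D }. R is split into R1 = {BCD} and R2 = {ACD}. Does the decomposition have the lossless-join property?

Common attributes: R1 ∩ R2 = {CD}.
Closure of {CD}: CD → B applies, adding B; BD → A applies, adding A. So (CD)⁺ = {ABCD}.
This closure contains every attribute of R1, so R1 ∩ R2 → R1. The join is lossless.

Yes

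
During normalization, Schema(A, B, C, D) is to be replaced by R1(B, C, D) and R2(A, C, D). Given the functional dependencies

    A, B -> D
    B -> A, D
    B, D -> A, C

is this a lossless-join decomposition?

No

Common attributes: R1 ∩ R2 = {C, D}.
No dependency enlarges {C, D}, so (C, D)⁺ = {C, D}.
The closure contains neither all of R1 = {B, C, D} nor all of R2 = {A, C, D}, so the common attributes are not a superkey of either fragment. The join is lossy.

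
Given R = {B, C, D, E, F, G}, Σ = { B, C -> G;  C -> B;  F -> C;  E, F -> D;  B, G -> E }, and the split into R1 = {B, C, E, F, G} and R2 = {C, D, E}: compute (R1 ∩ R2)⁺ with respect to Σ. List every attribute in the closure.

B, C, E, G

R1 ∩ R2 = {C, E}.
C → B applies, adding B
B, C → G applies, adding G
Closure: {B, C, E, G}.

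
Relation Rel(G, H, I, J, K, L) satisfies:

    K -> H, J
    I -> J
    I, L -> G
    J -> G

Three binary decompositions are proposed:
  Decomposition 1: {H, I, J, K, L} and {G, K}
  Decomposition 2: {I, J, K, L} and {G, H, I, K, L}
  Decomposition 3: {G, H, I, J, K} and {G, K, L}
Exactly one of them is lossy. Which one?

Decomposition 1: common = {K}, closure = {G, H, J, K} → lossless.
Decomposition 2: common = {I, K, L}, closure = {G, H, I, J, K, L} → lossless.
Decomposition 3: common = {G, K}, closure = {G, H, J, K} → lossy.

Decomposition 3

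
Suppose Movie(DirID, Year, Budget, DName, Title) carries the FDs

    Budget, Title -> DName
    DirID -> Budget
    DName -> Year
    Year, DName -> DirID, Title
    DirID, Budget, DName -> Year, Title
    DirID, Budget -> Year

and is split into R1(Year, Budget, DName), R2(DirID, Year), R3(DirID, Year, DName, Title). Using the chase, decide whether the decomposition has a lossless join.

Yes

Chase test. Columns are DirID, Year, Budget, DName, Title; row i has aⱼ where attribute j ∈ Ri, else bᵢⱼ.
Initial tableau (one row per fragment):
  row 1: b11 a2 a3 a4 b15
  row 2: a1 a2 b23 b24 b25
  row 3: a1 a2 b33 a4 a5
Rows 2 and 3 agree on DirID; apply DirID→Budget and equate their Budget entries.
Rows 1 and 3 agree on Year, DName; apply Year, DName→DirID, Title and equate their DirID, Title entries.
Rows 1 and 2 agree on DirID; apply DirID→Budget and equate their Budget entries.
Row 1 is now all distinguished symbols — the join is lossless.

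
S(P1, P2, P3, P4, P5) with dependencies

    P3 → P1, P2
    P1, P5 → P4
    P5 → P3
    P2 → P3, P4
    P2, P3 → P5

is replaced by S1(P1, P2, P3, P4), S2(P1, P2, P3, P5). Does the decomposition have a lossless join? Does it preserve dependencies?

Lossless test: (P1, P2, P3)⁺ = {P1, P2, P3, P4, P5}, which contains all of one fragment — lossless.
Dependency preservation: P1, P5 → P4 is not contained in any single fragment, but the restricted closure of its left-hand side across the fragments still reaches the right-hand side; the remaining FDs each lie inside some fragment. All dependencies are preserved.

lossless and dependency-preserving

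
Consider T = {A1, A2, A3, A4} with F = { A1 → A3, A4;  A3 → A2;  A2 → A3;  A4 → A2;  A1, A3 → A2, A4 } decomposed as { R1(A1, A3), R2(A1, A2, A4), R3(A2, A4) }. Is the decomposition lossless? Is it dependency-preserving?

lossless but not dependency-preserving

Lossless test (chase): Rows 1 and 2 agree on A1; apply A1→A3, A4 and equate their A3, A4 entries. Rows 1 and 2 agree on A3; apply A3→A2 and equate their A2 entries. Rows 1 and 3 agree on A2; apply A2→A3 and equate their A3 entries. Row 1 is now all distinguished symbols — the join is lossless.
Dependency preservation: the restricted closure of {A3} across the fragments never reaches {A2}, so A3 → A2 cannot be enforced without a join — not preserved.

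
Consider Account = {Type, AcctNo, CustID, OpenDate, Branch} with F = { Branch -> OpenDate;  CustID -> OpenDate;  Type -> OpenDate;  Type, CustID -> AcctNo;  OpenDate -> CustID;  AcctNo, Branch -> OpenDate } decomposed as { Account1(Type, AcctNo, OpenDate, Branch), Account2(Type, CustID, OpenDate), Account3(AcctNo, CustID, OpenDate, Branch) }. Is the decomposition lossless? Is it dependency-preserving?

lossless and dependency-preserving

Lossless test (chase): Rows 1 and 2 agree on OpenDate; apply OpenDate→CustID and equate their CustID entries. Rows 1 and 2 agree on Type, CustID; apply Type, CustID→AcctNo and equate their AcctNo entries. Row 1 is now all distinguished symbols — the join is lossless.
Dependency preservation: Type, CustID → AcctNo is not contained in any single fragment, but the restricted closure of its left-hand side across the fragments still reaches the right-hand side; the remaining FDs each lie inside some fragment. All dependencies are preserved.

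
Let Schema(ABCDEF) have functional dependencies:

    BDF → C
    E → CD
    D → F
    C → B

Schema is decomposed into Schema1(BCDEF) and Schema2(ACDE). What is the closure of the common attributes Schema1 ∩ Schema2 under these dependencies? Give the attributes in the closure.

BCDEF

Schema1 ∩ Schema2 = {CDE}.
D → F applies, adding F
C → B applies, adding B
Closure: {BCDEF}.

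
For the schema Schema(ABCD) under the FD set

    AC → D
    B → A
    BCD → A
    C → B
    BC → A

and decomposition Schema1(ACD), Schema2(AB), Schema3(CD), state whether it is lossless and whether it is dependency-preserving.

lossy and not dependency-preserving

Lossless test (chase): Rows 1 and 3 agree on C; apply C→B and equate their B entries. Rows 1 and 3 agree on BC; apply BC→A and equate their A entries. No row becomes fully distinguished — the join is lossy.
Dependency preservation: the restricted closure of {C} across the fragments never reaches {B}, so C → B cannot be enforced without a join — not preserved.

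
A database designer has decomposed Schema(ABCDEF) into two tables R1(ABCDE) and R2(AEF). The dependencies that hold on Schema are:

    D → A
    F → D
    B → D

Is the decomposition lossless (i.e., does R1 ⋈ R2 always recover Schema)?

Common attributes: R1 ∩ R2 = {AE}.
No dependency enlarges {AE}, so (AE)⁺ = {AE}.
The closure contains neither all of R1 = {ABCDE} nor all of R2 = {AEF}, so the common attributes are not a superkey of either fragment. The join is lossy.

No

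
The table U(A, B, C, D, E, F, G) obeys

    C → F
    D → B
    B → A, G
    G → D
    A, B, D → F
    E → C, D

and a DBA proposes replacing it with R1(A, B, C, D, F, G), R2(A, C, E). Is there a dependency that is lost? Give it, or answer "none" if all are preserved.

Check E → C, D: no single fragment contains all of {C, D, E}, and the restricted closure of {E} across the fragments never reaches {C, D}.
C → F is preserved.
D → B is preserved.
B → A, G is preserved.
G → D is preserved.
A, B, D → F is preserved.

E → C, D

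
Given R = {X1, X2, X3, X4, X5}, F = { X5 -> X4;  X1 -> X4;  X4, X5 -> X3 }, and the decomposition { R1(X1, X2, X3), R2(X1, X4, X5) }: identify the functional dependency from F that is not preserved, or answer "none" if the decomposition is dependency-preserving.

X4, X5 -> X3

Check X4, X5 → X3: no single fragment contains all of {X3, X4, X5}, and the restricted closure of {X4, X5} across the fragments never reaches {X3}.
X5 → X4 is preserved.
X1 → X4 is preserved.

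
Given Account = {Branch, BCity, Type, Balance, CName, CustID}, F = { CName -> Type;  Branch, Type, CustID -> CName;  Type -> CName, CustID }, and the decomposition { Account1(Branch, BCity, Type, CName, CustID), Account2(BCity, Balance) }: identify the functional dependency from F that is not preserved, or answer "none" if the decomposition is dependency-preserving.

CName → Type lies within Account1.
Branch, Type, CustID → CName lies within Account1.
Type → CName, CustID lies within Account1.
Every dependency is enforceable on the fragments, so the decomposition is dependency-preserving.

none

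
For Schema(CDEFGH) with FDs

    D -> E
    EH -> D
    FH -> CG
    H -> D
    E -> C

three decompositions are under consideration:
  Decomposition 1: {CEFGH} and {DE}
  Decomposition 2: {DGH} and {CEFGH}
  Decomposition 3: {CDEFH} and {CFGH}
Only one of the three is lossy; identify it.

Decomposition 1: common = {E}, closure = {CE} → lossy.
Decomposition 2: common = {GH}, closure = {CDEGH} → lossless.
Decomposition 3: common = {CFH}, closure = {CDEFGH} → lossless.

Decomposition 1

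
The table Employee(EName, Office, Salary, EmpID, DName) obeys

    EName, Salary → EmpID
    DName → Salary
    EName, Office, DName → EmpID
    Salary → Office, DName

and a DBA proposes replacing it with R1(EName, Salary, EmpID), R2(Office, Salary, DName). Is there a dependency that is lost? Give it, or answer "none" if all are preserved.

none

EName, Salary → EmpID lies within R1.
DName → Salary lies within R2.
EName, Office, DName → EmpID: restricted closure across fragments reaches EmpID.
Salary → Office, DName lies within R2.
Every dependency is enforceable on the fragments, so the decomposition is dependency-preserving.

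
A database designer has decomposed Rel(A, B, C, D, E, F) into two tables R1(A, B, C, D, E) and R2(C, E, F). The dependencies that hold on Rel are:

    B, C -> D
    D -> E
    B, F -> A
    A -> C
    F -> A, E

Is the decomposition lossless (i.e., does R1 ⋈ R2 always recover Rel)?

No

Common attributes: R1 ∩ R2 = {C, E}.
No dependency enlarges {C, E}, so (C, E)⁺ = {C, E}.
The closure contains neither all of R1 = {A, B, C, D, E} nor all of R2 = {C, E, F}, so the common attributes are not a superkey of either fragment. The join is lossy.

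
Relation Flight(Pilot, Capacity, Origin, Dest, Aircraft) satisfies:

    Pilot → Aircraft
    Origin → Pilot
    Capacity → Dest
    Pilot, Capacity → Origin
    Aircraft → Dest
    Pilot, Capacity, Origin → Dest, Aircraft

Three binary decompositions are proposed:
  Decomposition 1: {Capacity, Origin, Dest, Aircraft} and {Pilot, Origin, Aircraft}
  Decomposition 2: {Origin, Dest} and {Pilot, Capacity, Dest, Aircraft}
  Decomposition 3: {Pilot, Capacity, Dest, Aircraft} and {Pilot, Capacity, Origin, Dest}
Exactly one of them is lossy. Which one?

Decomposition 1: common = {Origin, Aircraft}, closure = {Pilot, Origin, Dest, Aircraft} → lossless.
Decomposition 2: common = {Dest}, closure = {Dest} → lossy.
Decomposition 3: common = {Pilot, Capacity, Dest}, closure = {Pilot, Capacity, Origin, Dest, Aircraft} → lossless.

Decomposition 2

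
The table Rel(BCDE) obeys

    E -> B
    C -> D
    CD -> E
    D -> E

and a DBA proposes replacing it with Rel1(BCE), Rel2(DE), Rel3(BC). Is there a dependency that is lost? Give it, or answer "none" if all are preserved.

Check C → D: no single fragment contains all of {CD}, and the restricted closure of {C} across the fragments never reaches {D}.
E → B is preserved.
CD → E is preserved.
D → E is preserved.

C -> D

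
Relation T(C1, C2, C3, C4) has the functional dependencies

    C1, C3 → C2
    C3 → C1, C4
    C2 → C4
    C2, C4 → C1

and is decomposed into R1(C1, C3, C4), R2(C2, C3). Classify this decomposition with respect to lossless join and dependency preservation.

lossless but not dependency-preserving

Lossless test: (C3)⁺ = {C1, C2, C3, C4}, which contains all of one fragment — lossless.
Dependency preservation: the restricted closure of {C2} across the fragments never reaches {C4}, so C2 → C4 cannot be enforced without a join — not preserved.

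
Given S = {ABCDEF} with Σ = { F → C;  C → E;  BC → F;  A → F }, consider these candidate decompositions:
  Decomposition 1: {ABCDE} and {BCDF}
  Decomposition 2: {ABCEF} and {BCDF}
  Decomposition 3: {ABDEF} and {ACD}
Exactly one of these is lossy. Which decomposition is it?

Decomposition 1: common = {BCD}, closure = {BCDEF} → lossless.
Decomposition 2: common = {BCF}, closure = {BCEF} → lossy.
Decomposition 3: common = {AD}, closure = {ACDEF} → lossless.

Decomposition 2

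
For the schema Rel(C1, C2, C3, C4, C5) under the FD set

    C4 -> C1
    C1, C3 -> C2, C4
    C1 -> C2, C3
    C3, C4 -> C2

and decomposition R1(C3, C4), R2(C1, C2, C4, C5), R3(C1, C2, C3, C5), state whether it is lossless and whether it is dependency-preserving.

Lossless test (chase): Rows 1 and 2 agree on C4; apply C4→C1 and equate their C1 entries. Rows 1 and 3 agree on C1, C3; apply C1, C3→C2, C4 and equate their C2, C4 entries. Rows 1 and 2 agree on C1; apply C1→C2, C3 and equate their C2, C3 entries. Row 2 is now all distinguished symbols — the join is lossless.
Dependency preservation: C1, C3 → C2, C4; C3, C4 → C2 are not contained in any single fragment, but the restricted closure of each left-hand side across the fragments still reaches the right-hand side; the remaining FDs each lie inside some fragment. All dependencies are preserved.

lossless and dependency-preserving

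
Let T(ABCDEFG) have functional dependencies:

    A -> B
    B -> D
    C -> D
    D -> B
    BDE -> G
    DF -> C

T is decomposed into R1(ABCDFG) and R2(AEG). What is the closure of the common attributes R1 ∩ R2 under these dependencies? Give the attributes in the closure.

R1 ∩ R2 = {AG}.
A → B applies, adding B
B → D applies, adding D
Closure: {ABDG}.

ABDG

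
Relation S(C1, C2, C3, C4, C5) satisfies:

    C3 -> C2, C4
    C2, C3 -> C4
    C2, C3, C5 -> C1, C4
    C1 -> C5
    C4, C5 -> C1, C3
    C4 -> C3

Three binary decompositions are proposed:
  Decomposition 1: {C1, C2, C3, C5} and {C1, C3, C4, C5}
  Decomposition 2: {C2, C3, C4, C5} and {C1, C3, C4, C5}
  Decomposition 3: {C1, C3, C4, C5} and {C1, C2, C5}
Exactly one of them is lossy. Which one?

Decomposition 3

Decomposition 1: common = {C1, C3, C5}, closure = {C1, C2, C3, C4, C5} → lossless.
Decomposition 2: common = {C3, C4, C5}, closure = {C1, C2, C3, C4, C5} → lossless.
Decomposition 3: common = {C1, C5}, closure = {C1, C5} → lossy.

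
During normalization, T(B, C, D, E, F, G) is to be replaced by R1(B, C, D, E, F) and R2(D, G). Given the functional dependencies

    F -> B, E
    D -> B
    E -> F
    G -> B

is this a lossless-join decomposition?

No

Common attributes: R1 ∩ R2 = {D}.
Closure of {D}: D → B applies, adding B. So (D)⁺ = {B, D}.
The closure contains neither all of R1 = {B, C, D, E, F} nor all of R2 = {D, G}, so the common attributes are not a superkey of either fragment. The join is lossy.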